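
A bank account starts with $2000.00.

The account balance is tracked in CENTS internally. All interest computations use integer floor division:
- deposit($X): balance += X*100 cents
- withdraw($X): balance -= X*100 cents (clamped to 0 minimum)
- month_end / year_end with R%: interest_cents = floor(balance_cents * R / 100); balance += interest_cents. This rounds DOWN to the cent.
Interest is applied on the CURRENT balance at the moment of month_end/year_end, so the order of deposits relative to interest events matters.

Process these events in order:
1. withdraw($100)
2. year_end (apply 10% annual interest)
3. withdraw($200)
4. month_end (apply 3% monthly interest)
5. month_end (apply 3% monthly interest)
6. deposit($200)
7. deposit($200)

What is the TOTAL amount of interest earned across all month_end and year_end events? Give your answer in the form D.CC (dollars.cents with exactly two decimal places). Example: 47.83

After 1 (withdraw($100)): balance=$1900.00 total_interest=$0.00
After 2 (year_end (apply 10% annual interest)): balance=$2090.00 total_interest=$190.00
After 3 (withdraw($200)): balance=$1890.00 total_interest=$190.00
After 4 (month_end (apply 3% monthly interest)): balance=$1946.70 total_interest=$246.70
After 5 (month_end (apply 3% monthly interest)): balance=$2005.10 total_interest=$305.10
After 6 (deposit($200)): balance=$2205.10 total_interest=$305.10
After 7 (deposit($200)): balance=$2405.10 total_interest=$305.10

Answer: 305.10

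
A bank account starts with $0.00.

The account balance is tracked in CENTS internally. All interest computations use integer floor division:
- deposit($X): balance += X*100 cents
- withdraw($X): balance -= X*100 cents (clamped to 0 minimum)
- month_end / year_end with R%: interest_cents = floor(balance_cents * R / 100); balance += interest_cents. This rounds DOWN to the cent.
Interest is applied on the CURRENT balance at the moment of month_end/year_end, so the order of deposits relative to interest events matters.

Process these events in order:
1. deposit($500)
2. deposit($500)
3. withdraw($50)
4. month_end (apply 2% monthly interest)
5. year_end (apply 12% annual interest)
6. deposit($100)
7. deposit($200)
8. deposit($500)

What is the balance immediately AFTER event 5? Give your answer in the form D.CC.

After 1 (deposit($500)): balance=$500.00 total_interest=$0.00
After 2 (deposit($500)): balance=$1000.00 total_interest=$0.00
After 3 (withdraw($50)): balance=$950.00 total_interest=$0.00
After 4 (month_end (apply 2% monthly interest)): balance=$969.00 total_interest=$19.00
After 5 (year_end (apply 12% annual interest)): balance=$1085.28 total_interest=$135.28

Answer: 1085.28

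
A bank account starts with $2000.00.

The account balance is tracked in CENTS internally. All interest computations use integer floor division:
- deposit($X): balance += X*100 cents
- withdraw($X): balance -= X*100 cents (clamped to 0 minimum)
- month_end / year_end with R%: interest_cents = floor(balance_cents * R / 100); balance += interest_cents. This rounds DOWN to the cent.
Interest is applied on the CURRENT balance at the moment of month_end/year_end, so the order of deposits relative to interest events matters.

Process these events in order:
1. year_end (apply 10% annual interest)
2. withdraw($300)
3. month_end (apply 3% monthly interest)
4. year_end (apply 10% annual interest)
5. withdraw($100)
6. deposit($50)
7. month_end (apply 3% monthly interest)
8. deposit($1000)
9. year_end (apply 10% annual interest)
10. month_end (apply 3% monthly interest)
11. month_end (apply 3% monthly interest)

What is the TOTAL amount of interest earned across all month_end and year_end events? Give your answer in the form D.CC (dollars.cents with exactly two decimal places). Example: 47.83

Answer: 1044.42

Derivation:
After 1 (year_end (apply 10% annual interest)): balance=$2200.00 total_interest=$200.00
After 2 (withdraw($300)): balance=$1900.00 total_interest=$200.00
After 3 (month_end (apply 3% monthly interest)): balance=$1957.00 total_interest=$257.00
After 4 (year_end (apply 10% annual interest)): balance=$2152.70 total_interest=$452.70
After 5 (withdraw($100)): balance=$2052.70 total_interest=$452.70
After 6 (deposit($50)): balance=$2102.70 total_interest=$452.70
After 7 (month_end (apply 3% monthly interest)): balance=$2165.78 total_interest=$515.78
After 8 (deposit($1000)): balance=$3165.78 total_interest=$515.78
After 9 (year_end (apply 10% annual interest)): balance=$3482.35 total_interest=$832.35
After 10 (month_end (apply 3% monthly interest)): balance=$3586.82 total_interest=$936.82
After 11 (month_end (apply 3% monthly interest)): balance=$3694.42 total_interest=$1044.42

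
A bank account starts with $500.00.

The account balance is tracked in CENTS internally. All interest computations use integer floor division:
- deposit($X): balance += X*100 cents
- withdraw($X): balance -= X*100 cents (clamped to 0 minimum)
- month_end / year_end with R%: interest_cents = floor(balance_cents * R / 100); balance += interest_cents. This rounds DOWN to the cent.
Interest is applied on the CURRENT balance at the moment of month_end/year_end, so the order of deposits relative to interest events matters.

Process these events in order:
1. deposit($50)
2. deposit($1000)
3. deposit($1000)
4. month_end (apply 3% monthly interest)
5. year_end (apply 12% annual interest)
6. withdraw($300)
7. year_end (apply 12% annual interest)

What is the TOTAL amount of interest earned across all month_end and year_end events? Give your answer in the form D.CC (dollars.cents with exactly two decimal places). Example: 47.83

Answer: 708.68

Derivation:
After 1 (deposit($50)): balance=$550.00 total_interest=$0.00
After 2 (deposit($1000)): balance=$1550.00 total_interest=$0.00
After 3 (deposit($1000)): balance=$2550.00 total_interest=$0.00
After 4 (month_end (apply 3% monthly interest)): balance=$2626.50 total_interest=$76.50
After 5 (year_end (apply 12% annual interest)): balance=$2941.68 total_interest=$391.68
After 6 (withdraw($300)): balance=$2641.68 total_interest=$391.68
After 7 (year_end (apply 12% annual interest)): balance=$2958.68 total_interest=$708.68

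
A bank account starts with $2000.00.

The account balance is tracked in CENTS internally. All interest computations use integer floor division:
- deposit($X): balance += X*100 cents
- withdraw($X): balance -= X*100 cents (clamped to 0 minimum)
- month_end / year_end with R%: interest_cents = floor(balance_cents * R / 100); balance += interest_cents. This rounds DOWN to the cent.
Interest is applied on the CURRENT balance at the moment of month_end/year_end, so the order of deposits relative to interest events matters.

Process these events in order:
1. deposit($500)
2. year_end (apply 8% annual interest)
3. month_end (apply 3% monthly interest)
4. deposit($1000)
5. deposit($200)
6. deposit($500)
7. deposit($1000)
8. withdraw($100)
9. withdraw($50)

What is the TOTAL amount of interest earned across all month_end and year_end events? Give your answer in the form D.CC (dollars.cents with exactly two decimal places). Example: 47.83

After 1 (deposit($500)): balance=$2500.00 total_interest=$0.00
After 2 (year_end (apply 8% annual interest)): balance=$2700.00 total_interest=$200.00
After 3 (month_end (apply 3% monthly interest)): balance=$2781.00 total_interest=$281.00
After 4 (deposit($1000)): balance=$3781.00 total_interest=$281.00
After 5 (deposit($200)): balance=$3981.00 total_interest=$281.00
After 6 (deposit($500)): balance=$4481.00 total_interest=$281.00
After 7 (deposit($1000)): balance=$5481.00 total_interest=$281.00
After 8 (withdraw($100)): balance=$5381.00 total_interest=$281.00
After 9 (withdraw($50)): balance=$5331.00 total_interest=$281.00

Answer: 281.00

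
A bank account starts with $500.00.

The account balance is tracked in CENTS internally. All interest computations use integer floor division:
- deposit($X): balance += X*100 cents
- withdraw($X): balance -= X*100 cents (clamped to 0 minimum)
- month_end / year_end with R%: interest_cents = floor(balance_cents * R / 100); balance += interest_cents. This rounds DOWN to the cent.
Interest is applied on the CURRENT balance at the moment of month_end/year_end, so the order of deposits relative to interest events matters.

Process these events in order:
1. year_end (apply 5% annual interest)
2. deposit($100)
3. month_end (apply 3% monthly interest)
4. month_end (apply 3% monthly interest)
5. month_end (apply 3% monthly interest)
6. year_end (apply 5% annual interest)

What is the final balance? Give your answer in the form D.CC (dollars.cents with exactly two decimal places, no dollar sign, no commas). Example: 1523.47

After 1 (year_end (apply 5% annual interest)): balance=$525.00 total_interest=$25.00
After 2 (deposit($100)): balance=$625.00 total_interest=$25.00
After 3 (month_end (apply 3% monthly interest)): balance=$643.75 total_interest=$43.75
After 4 (month_end (apply 3% monthly interest)): balance=$663.06 total_interest=$63.06
After 5 (month_end (apply 3% monthly interest)): balance=$682.95 total_interest=$82.95
After 6 (year_end (apply 5% annual interest)): balance=$717.09 total_interest=$117.09

Answer: 717.09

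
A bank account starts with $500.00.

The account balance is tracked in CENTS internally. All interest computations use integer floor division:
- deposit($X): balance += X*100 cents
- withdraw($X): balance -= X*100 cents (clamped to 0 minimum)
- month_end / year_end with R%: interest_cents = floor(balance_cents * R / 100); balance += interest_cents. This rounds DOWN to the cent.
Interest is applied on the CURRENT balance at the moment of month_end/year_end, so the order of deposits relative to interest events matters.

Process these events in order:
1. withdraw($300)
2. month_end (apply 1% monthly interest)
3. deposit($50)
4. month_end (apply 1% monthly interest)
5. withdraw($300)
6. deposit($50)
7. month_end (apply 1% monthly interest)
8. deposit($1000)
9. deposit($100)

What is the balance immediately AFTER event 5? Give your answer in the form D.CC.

Answer: 0.00

Derivation:
After 1 (withdraw($300)): balance=$200.00 total_interest=$0.00
After 2 (month_end (apply 1% monthly interest)): balance=$202.00 total_interest=$2.00
After 3 (deposit($50)): balance=$252.00 total_interest=$2.00
After 4 (month_end (apply 1% monthly interest)): balance=$254.52 total_interest=$4.52
After 5 (withdraw($300)): balance=$0.00 total_interest=$4.52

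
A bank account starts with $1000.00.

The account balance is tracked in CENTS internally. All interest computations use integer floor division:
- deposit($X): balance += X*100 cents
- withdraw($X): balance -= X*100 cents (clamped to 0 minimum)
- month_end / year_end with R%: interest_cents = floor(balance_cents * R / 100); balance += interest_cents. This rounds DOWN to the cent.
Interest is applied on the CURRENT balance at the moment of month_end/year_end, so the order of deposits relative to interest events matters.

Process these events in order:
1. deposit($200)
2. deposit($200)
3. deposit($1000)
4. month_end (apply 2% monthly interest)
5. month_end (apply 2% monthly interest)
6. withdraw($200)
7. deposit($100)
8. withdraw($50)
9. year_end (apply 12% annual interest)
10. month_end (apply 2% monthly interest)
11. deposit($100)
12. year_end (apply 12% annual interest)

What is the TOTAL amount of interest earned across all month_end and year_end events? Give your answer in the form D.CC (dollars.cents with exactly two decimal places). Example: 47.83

After 1 (deposit($200)): balance=$1200.00 total_interest=$0.00
After 2 (deposit($200)): balance=$1400.00 total_interest=$0.00
After 3 (deposit($1000)): balance=$2400.00 total_interest=$0.00
After 4 (month_end (apply 2% monthly interest)): balance=$2448.00 total_interest=$48.00
After 5 (month_end (apply 2% monthly interest)): balance=$2496.96 total_interest=$96.96
After 6 (withdraw($200)): balance=$2296.96 total_interest=$96.96
After 7 (deposit($100)): balance=$2396.96 total_interest=$96.96
After 8 (withdraw($50)): balance=$2346.96 total_interest=$96.96
After 9 (year_end (apply 12% annual interest)): balance=$2628.59 total_interest=$378.59
After 10 (month_end (apply 2% monthly interest)): balance=$2681.16 total_interest=$431.16
After 11 (deposit($100)): balance=$2781.16 total_interest=$431.16
After 12 (year_end (apply 12% annual interest)): balance=$3114.89 total_interest=$764.89

Answer: 764.89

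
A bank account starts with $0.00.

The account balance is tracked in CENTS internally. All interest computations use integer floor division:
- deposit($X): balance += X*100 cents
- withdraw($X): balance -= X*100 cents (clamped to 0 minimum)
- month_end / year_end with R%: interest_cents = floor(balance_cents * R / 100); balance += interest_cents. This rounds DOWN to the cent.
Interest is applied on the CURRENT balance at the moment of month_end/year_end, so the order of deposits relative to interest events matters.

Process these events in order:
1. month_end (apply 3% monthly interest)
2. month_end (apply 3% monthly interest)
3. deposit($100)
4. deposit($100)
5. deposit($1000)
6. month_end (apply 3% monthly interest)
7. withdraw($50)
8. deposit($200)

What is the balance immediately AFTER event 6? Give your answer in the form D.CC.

Answer: 1236.00

Derivation:
After 1 (month_end (apply 3% monthly interest)): balance=$0.00 total_interest=$0.00
After 2 (month_end (apply 3% monthly interest)): balance=$0.00 total_interest=$0.00
After 3 (deposit($100)): balance=$100.00 total_interest=$0.00
After 4 (deposit($100)): balance=$200.00 total_interest=$0.00
After 5 (deposit($1000)): balance=$1200.00 total_interest=$0.00
After 6 (month_end (apply 3% monthly interest)): balance=$1236.00 total_interest=$36.00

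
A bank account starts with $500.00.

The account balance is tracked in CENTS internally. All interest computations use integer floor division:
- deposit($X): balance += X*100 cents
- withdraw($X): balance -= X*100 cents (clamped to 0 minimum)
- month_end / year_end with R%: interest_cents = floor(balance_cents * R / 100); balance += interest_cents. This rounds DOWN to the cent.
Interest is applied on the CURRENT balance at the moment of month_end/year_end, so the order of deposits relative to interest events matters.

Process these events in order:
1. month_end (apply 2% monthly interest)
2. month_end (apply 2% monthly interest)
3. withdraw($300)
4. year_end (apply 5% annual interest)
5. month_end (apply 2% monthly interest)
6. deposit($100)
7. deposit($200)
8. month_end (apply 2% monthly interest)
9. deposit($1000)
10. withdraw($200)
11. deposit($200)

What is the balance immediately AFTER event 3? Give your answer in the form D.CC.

After 1 (month_end (apply 2% monthly interest)): balance=$510.00 total_interest=$10.00
After 2 (month_end (apply 2% monthly interest)): balance=$520.20 total_interest=$20.20
After 3 (withdraw($300)): balance=$220.20 total_interest=$20.20

Answer: 220.20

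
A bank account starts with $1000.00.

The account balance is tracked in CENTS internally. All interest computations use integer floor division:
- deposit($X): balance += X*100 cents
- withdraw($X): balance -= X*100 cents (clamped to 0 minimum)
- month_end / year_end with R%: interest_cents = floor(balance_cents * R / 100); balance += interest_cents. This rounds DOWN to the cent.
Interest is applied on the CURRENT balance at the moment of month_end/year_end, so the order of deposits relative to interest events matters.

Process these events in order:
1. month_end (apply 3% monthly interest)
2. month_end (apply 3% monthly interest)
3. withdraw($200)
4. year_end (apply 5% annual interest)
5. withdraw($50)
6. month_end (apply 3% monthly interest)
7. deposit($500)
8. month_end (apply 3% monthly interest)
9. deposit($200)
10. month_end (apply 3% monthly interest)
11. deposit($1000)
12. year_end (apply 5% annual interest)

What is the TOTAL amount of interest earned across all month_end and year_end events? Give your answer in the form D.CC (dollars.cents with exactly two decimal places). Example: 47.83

After 1 (month_end (apply 3% monthly interest)): balance=$1030.00 total_interest=$30.00
After 2 (month_end (apply 3% monthly interest)): balance=$1060.90 total_interest=$60.90
After 3 (withdraw($200)): balance=$860.90 total_interest=$60.90
After 4 (year_end (apply 5% annual interest)): balance=$903.94 total_interest=$103.94
After 5 (withdraw($50)): balance=$853.94 total_interest=$103.94
After 6 (month_end (apply 3% monthly interest)): balance=$879.55 total_interest=$129.55
After 7 (deposit($500)): balance=$1379.55 total_interest=$129.55
After 8 (month_end (apply 3% monthly interest)): balance=$1420.93 total_interest=$170.93
After 9 (deposit($200)): balance=$1620.93 total_interest=$170.93
After 10 (month_end (apply 3% monthly interest)): balance=$1669.55 total_interest=$219.55
After 11 (deposit($1000)): balance=$2669.55 total_interest=$219.55
After 12 (year_end (apply 5% annual interest)): balance=$2803.02 total_interest=$353.02

Answer: 353.02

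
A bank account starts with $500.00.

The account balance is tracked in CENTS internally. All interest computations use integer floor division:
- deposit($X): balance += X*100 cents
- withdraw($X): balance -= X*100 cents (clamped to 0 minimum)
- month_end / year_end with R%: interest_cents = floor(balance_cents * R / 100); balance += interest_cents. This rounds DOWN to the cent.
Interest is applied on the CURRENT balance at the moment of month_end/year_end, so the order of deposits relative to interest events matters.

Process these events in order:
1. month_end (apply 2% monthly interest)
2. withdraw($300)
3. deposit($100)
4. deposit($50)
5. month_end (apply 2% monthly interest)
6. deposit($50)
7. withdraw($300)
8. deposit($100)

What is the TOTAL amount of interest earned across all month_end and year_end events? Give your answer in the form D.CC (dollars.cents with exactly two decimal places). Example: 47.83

After 1 (month_end (apply 2% monthly interest)): balance=$510.00 total_interest=$10.00
After 2 (withdraw($300)): balance=$210.00 total_interest=$10.00
After 3 (deposit($100)): balance=$310.00 total_interest=$10.00
After 4 (deposit($50)): balance=$360.00 total_interest=$10.00
After 5 (month_end (apply 2% monthly interest)): balance=$367.20 total_interest=$17.20
After 6 (deposit($50)): balance=$417.20 total_interest=$17.20
After 7 (withdraw($300)): balance=$117.20 total_interest=$17.20
After 8 (deposit($100)): balance=$217.20 total_interest=$17.20

Answer: 17.20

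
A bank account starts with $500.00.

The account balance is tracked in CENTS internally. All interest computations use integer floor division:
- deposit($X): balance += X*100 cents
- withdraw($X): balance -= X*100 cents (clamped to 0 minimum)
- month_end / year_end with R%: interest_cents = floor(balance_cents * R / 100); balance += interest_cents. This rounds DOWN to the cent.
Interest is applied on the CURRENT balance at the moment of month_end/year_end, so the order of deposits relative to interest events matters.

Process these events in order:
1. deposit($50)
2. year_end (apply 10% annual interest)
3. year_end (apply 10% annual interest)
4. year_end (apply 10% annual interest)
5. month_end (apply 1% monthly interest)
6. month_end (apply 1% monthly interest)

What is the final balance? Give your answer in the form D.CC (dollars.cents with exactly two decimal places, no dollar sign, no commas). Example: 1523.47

Answer: 746.76

Derivation:
After 1 (deposit($50)): balance=$550.00 total_interest=$0.00
After 2 (year_end (apply 10% annual interest)): balance=$605.00 total_interest=$55.00
After 3 (year_end (apply 10% annual interest)): balance=$665.50 total_interest=$115.50
After 4 (year_end (apply 10% annual interest)): balance=$732.05 total_interest=$182.05
After 5 (month_end (apply 1% monthly interest)): balance=$739.37 total_interest=$189.37
After 6 (month_end (apply 1% monthly interest)): balance=$746.76 total_interest=$196.76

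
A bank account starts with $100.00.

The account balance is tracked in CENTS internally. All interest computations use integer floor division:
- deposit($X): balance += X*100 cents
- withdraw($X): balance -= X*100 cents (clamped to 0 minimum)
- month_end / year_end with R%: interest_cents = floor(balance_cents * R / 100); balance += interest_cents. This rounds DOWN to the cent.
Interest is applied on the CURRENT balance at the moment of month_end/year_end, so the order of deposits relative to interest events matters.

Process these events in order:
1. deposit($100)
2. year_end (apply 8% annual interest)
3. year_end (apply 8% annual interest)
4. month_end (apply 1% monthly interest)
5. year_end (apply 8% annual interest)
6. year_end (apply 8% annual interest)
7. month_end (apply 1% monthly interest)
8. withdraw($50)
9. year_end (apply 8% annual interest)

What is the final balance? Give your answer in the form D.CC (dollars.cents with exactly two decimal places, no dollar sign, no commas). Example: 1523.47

After 1 (deposit($100)): balance=$200.00 total_interest=$0.00
After 2 (year_end (apply 8% annual interest)): balance=$216.00 total_interest=$16.00
After 3 (year_end (apply 8% annual interest)): balance=$233.28 total_interest=$33.28
After 4 (month_end (apply 1% monthly interest)): balance=$235.61 total_interest=$35.61
After 5 (year_end (apply 8% annual interest)): balance=$254.45 total_interest=$54.45
After 6 (year_end (apply 8% annual interest)): balance=$274.80 total_interest=$74.80
After 7 (month_end (apply 1% monthly interest)): balance=$277.54 total_interest=$77.54
After 8 (withdraw($50)): balance=$227.54 total_interest=$77.54
After 9 (year_end (apply 8% annual interest)): balance=$245.74 total_interest=$95.74

Answer: 245.74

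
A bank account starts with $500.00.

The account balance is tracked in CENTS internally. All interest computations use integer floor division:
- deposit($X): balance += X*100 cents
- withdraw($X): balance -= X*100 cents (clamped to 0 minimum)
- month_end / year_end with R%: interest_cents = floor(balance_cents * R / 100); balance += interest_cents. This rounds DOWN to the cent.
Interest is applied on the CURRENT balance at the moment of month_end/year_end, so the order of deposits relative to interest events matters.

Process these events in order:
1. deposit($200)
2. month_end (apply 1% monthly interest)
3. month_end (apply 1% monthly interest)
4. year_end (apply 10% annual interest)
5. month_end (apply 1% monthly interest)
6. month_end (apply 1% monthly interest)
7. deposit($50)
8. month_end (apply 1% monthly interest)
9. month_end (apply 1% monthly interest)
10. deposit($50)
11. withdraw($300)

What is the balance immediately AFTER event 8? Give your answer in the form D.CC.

Answer: 859.76

Derivation:
After 1 (deposit($200)): balance=$700.00 total_interest=$0.00
After 2 (month_end (apply 1% monthly interest)): balance=$707.00 total_interest=$7.00
After 3 (month_end (apply 1% monthly interest)): balance=$714.07 total_interest=$14.07
After 4 (year_end (apply 10% annual interest)): balance=$785.47 total_interest=$85.47
After 5 (month_end (apply 1% monthly interest)): balance=$793.32 total_interest=$93.32
After 6 (month_end (apply 1% monthly interest)): balance=$801.25 total_interest=$101.25
After 7 (deposit($50)): balance=$851.25 total_interest=$101.25
After 8 (month_end (apply 1% monthly interest)): balance=$859.76 total_interest=$109.76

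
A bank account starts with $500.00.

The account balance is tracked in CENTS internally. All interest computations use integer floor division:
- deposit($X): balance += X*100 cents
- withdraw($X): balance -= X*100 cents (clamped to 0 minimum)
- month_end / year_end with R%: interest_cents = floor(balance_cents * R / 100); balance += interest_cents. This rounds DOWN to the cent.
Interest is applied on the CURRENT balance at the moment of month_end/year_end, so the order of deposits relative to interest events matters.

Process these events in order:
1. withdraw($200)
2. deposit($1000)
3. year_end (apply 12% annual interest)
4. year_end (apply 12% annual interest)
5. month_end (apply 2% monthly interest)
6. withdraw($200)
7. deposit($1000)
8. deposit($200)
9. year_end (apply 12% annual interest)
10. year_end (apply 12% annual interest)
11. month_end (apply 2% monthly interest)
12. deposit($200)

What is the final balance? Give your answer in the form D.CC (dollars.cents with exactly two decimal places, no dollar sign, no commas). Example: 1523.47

After 1 (withdraw($200)): balance=$300.00 total_interest=$0.00
After 2 (deposit($1000)): balance=$1300.00 total_interest=$0.00
After 3 (year_end (apply 12% annual interest)): balance=$1456.00 total_interest=$156.00
After 4 (year_end (apply 12% annual interest)): balance=$1630.72 total_interest=$330.72
After 5 (month_end (apply 2% monthly interest)): balance=$1663.33 total_interest=$363.33
After 6 (withdraw($200)): balance=$1463.33 total_interest=$363.33
After 7 (deposit($1000)): balance=$2463.33 total_interest=$363.33
After 8 (deposit($200)): balance=$2663.33 total_interest=$363.33
After 9 (year_end (apply 12% annual interest)): balance=$2982.92 total_interest=$682.92
After 10 (year_end (apply 12% annual interest)): balance=$3340.87 total_interest=$1040.87
After 11 (month_end (apply 2% monthly interest)): balance=$3407.68 total_interest=$1107.68
After 12 (deposit($200)): balance=$3607.68 total_interest=$1107.68

Answer: 3607.68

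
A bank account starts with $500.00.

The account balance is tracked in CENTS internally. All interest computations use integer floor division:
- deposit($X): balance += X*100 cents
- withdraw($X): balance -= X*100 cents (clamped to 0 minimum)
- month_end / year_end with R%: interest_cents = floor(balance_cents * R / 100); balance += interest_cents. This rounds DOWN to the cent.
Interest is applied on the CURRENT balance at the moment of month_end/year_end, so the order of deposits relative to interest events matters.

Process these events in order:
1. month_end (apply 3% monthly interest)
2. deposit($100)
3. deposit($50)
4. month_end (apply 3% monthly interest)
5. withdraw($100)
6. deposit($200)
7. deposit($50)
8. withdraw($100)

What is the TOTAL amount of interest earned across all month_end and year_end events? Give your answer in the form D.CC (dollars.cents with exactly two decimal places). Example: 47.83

After 1 (month_end (apply 3% monthly interest)): balance=$515.00 total_interest=$15.00
After 2 (deposit($100)): balance=$615.00 total_interest=$15.00
After 3 (deposit($50)): balance=$665.00 total_interest=$15.00
After 4 (month_end (apply 3% monthly interest)): balance=$684.95 total_interest=$34.95
After 5 (withdraw($100)): balance=$584.95 total_interest=$34.95
After 6 (deposit($200)): balance=$784.95 total_interest=$34.95
After 7 (deposit($50)): balance=$834.95 total_interest=$34.95
After 8 (withdraw($100)): balance=$734.95 total_interest=$34.95

Answer: 34.95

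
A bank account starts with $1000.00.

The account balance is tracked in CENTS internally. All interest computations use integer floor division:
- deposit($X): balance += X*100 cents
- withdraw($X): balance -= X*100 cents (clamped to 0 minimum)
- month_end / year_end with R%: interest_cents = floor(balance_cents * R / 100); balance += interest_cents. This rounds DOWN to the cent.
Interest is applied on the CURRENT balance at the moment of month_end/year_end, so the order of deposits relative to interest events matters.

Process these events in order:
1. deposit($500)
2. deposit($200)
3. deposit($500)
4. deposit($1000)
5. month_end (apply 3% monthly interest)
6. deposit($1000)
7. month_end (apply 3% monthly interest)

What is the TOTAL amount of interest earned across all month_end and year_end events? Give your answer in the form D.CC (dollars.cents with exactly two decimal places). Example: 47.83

After 1 (deposit($500)): balance=$1500.00 total_interest=$0.00
After 2 (deposit($200)): balance=$1700.00 total_interest=$0.00
After 3 (deposit($500)): balance=$2200.00 total_interest=$0.00
After 4 (deposit($1000)): balance=$3200.00 total_interest=$0.00
After 5 (month_end (apply 3% monthly interest)): balance=$3296.00 total_interest=$96.00
After 6 (deposit($1000)): balance=$4296.00 total_interest=$96.00
After 7 (month_end (apply 3% monthly interest)): balance=$4424.88 total_interest=$224.88

Answer: 224.88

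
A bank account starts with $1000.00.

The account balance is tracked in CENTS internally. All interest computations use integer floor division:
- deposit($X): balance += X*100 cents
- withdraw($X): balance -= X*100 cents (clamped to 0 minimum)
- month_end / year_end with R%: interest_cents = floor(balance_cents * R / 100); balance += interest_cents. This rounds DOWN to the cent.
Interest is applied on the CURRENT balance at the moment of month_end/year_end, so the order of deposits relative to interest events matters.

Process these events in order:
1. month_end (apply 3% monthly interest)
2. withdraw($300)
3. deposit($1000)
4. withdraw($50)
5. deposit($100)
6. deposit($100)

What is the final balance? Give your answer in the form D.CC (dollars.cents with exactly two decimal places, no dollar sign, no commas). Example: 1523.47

Answer: 1880.00

Derivation:
After 1 (month_end (apply 3% monthly interest)): balance=$1030.00 total_interest=$30.00
After 2 (withdraw($300)): balance=$730.00 total_interest=$30.00
After 3 (deposit($1000)): balance=$1730.00 total_interest=$30.00
After 4 (withdraw($50)): balance=$1680.00 total_interest=$30.00
After 5 (deposit($100)): balance=$1780.00 total_interest=$30.00
After 6 (deposit($100)): balance=$1880.00 total_interest=$30.00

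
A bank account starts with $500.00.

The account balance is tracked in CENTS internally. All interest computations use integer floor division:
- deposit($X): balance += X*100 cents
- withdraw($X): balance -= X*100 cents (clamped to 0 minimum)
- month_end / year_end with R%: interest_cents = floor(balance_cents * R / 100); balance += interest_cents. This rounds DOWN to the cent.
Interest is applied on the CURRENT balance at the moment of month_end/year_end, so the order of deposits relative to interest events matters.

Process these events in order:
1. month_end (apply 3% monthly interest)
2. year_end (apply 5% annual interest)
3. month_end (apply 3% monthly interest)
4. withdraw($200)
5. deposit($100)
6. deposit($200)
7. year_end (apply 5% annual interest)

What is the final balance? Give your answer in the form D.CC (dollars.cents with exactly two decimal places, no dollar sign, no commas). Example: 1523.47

Answer: 689.81

Derivation:
After 1 (month_end (apply 3% monthly interest)): balance=$515.00 total_interest=$15.00
After 2 (year_end (apply 5% annual interest)): balance=$540.75 total_interest=$40.75
After 3 (month_end (apply 3% monthly interest)): balance=$556.97 total_interest=$56.97
After 4 (withdraw($200)): balance=$356.97 total_interest=$56.97
After 5 (deposit($100)): balance=$456.97 total_interest=$56.97
After 6 (deposit($200)): balance=$656.97 total_interest=$56.97
After 7 (year_end (apply 5% annual interest)): balance=$689.81 total_interest=$89.81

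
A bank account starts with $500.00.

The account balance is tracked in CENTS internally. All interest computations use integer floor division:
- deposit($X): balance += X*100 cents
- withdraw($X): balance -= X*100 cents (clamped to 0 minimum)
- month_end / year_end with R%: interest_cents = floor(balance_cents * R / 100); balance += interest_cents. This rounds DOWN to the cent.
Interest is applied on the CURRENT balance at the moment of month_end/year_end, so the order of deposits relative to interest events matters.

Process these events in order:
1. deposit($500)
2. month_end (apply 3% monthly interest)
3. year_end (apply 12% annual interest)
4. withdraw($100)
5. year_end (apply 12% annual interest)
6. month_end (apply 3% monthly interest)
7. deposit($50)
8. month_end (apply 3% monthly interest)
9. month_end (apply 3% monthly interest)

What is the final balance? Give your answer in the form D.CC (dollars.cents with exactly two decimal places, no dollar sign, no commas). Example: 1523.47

After 1 (deposit($500)): balance=$1000.00 total_interest=$0.00
After 2 (month_end (apply 3% monthly interest)): balance=$1030.00 total_interest=$30.00
After 3 (year_end (apply 12% annual interest)): balance=$1153.60 total_interest=$153.60
After 4 (withdraw($100)): balance=$1053.60 total_interest=$153.60
After 5 (year_end (apply 12% annual interest)): balance=$1180.03 total_interest=$280.03
After 6 (month_end (apply 3% monthly interest)): balance=$1215.43 total_interest=$315.43
After 7 (deposit($50)): balance=$1265.43 total_interest=$315.43
After 8 (month_end (apply 3% monthly interest)): balance=$1303.39 total_interest=$353.39
After 9 (month_end (apply 3% monthly interest)): balance=$1342.49 total_interest=$392.49

Answer: 1342.49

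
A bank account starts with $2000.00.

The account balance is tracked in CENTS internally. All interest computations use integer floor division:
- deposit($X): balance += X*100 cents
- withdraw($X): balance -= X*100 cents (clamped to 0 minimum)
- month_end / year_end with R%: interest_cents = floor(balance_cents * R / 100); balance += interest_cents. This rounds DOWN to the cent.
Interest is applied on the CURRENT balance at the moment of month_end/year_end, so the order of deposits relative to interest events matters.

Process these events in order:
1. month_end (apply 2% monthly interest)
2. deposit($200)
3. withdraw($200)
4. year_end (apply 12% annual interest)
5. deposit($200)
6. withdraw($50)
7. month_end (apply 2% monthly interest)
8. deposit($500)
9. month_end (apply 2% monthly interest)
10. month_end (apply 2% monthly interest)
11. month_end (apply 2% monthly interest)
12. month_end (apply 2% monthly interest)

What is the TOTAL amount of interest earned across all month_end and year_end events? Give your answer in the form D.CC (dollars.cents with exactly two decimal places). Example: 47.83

After 1 (month_end (apply 2% monthly interest)): balance=$2040.00 total_interest=$40.00
After 2 (deposit($200)): balance=$2240.00 total_interest=$40.00
After 3 (withdraw($200)): balance=$2040.00 total_interest=$40.00
After 4 (year_end (apply 12% annual interest)): balance=$2284.80 total_interest=$284.80
After 5 (deposit($200)): balance=$2484.80 total_interest=$284.80
After 6 (withdraw($50)): balance=$2434.80 total_interest=$284.80
After 7 (month_end (apply 2% monthly interest)): balance=$2483.49 total_interest=$333.49
After 8 (deposit($500)): balance=$2983.49 total_interest=$333.49
After 9 (month_end (apply 2% monthly interest)): balance=$3043.15 total_interest=$393.15
After 10 (month_end (apply 2% monthly interest)): balance=$3104.01 total_interest=$454.01
After 11 (month_end (apply 2% monthly interest)): balance=$3166.09 total_interest=$516.09
After 12 (month_end (apply 2% monthly interest)): balance=$3229.41 total_interest=$579.41

Answer: 579.41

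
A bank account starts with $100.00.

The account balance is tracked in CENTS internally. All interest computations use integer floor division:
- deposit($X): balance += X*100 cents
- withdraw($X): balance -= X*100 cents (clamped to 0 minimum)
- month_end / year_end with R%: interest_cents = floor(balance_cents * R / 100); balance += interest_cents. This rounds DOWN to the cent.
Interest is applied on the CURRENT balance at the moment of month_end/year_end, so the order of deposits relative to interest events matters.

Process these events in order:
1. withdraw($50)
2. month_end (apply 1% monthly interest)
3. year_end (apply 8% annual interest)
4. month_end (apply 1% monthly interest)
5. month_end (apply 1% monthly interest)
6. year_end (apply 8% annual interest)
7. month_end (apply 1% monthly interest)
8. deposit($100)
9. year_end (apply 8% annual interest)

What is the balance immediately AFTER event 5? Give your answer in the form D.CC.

After 1 (withdraw($50)): balance=$50.00 total_interest=$0.00
After 2 (month_end (apply 1% monthly interest)): balance=$50.50 total_interest=$0.50
After 3 (year_end (apply 8% annual interest)): balance=$54.54 total_interest=$4.54
After 4 (month_end (apply 1% monthly interest)): balance=$55.08 total_interest=$5.08
After 5 (month_end (apply 1% monthly interest)): balance=$55.63 total_interest=$5.63

Answer: 55.63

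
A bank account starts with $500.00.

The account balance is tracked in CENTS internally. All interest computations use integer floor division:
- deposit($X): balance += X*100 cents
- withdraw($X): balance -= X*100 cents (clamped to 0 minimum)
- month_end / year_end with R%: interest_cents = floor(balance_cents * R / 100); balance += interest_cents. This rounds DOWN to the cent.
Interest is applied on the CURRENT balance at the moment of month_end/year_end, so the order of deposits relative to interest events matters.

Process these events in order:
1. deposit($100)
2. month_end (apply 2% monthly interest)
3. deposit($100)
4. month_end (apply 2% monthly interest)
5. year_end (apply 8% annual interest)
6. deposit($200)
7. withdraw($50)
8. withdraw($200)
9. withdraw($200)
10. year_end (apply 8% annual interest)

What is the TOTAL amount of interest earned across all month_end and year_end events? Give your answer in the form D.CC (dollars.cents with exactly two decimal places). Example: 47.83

Answer: 127.07

Derivation:
After 1 (deposit($100)): balance=$600.00 total_interest=$0.00
After 2 (month_end (apply 2% monthly interest)): balance=$612.00 total_interest=$12.00
After 3 (deposit($100)): balance=$712.00 total_interest=$12.00
After 4 (month_end (apply 2% monthly interest)): balance=$726.24 total_interest=$26.24
After 5 (year_end (apply 8% annual interest)): balance=$784.33 total_interest=$84.33
After 6 (deposit($200)): balance=$984.33 total_interest=$84.33
After 7 (withdraw($50)): balance=$934.33 total_interest=$84.33
After 8 (withdraw($200)): balance=$734.33 total_interest=$84.33
After 9 (withdraw($200)): balance=$534.33 total_interest=$84.33
After 10 (year_end (apply 8% annual interest)): balance=$577.07 total_interest=$127.07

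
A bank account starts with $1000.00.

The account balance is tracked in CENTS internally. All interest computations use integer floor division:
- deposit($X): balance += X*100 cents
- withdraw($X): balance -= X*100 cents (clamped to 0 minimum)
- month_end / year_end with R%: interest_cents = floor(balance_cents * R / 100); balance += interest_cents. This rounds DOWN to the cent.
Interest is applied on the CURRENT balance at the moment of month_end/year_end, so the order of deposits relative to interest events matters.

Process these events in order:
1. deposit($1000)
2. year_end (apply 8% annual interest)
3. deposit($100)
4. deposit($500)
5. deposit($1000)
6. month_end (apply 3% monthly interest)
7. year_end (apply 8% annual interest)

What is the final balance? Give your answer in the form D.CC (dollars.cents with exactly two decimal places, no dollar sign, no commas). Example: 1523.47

After 1 (deposit($1000)): balance=$2000.00 total_interest=$0.00
After 2 (year_end (apply 8% annual interest)): balance=$2160.00 total_interest=$160.00
After 3 (deposit($100)): balance=$2260.00 total_interest=$160.00
After 4 (deposit($500)): balance=$2760.00 total_interest=$160.00
After 5 (deposit($1000)): balance=$3760.00 total_interest=$160.00
After 6 (month_end (apply 3% monthly interest)): balance=$3872.80 total_interest=$272.80
After 7 (year_end (apply 8% annual interest)): balance=$4182.62 total_interest=$582.62

Answer: 4182.62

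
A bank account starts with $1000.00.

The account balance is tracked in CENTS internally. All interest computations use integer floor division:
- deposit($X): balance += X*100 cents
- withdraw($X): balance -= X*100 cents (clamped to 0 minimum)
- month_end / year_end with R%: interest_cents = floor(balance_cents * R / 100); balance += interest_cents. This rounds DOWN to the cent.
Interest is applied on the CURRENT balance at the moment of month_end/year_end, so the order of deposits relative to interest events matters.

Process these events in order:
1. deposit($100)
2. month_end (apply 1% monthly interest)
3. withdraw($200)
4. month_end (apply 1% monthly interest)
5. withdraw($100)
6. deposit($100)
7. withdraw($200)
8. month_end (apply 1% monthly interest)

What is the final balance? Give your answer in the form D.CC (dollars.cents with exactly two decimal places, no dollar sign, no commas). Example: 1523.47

After 1 (deposit($100)): balance=$1100.00 total_interest=$0.00
After 2 (month_end (apply 1% monthly interest)): balance=$1111.00 total_interest=$11.00
After 3 (withdraw($200)): balance=$911.00 total_interest=$11.00
After 4 (month_end (apply 1% monthly interest)): balance=$920.11 total_interest=$20.11
After 5 (withdraw($100)): balance=$820.11 total_interest=$20.11
After 6 (deposit($100)): balance=$920.11 total_interest=$20.11
After 7 (withdraw($200)): balance=$720.11 total_interest=$20.11
After 8 (month_end (apply 1% monthly interest)): balance=$727.31 total_interest=$27.31

Answer: 727.31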